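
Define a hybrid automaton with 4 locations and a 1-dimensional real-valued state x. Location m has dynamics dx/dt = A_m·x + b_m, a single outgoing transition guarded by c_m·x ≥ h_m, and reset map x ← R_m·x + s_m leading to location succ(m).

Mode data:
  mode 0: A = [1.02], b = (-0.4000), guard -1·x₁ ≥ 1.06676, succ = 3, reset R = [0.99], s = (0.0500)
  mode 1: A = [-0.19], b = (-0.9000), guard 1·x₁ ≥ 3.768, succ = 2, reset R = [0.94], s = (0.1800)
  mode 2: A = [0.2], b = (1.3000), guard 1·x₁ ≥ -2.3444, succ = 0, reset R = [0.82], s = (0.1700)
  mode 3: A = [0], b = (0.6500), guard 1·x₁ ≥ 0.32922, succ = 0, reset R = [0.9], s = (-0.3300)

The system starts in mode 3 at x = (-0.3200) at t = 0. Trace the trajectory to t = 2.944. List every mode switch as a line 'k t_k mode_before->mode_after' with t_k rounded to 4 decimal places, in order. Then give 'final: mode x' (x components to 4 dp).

1 0.9988 3->0
2 2.2060 0->3
final: 3 -0.5264

Mode 3: guard c·x = 0.3292 hit at Δt = 0.9988 (t = 0.9988), x⁻ = (0.3292) → reset → x⁺ = (-0.0337), jump to mode 0
Mode 0: guard c·x = 1.0668 hit at Δt = 1.2072 (t = 2.2060), x⁻ = (-1.0668) → reset → x⁺ = (-1.0061), jump to mode 3
Mode 3: flow for 0.7380 to horizon, guard not reached → x = (-0.5264)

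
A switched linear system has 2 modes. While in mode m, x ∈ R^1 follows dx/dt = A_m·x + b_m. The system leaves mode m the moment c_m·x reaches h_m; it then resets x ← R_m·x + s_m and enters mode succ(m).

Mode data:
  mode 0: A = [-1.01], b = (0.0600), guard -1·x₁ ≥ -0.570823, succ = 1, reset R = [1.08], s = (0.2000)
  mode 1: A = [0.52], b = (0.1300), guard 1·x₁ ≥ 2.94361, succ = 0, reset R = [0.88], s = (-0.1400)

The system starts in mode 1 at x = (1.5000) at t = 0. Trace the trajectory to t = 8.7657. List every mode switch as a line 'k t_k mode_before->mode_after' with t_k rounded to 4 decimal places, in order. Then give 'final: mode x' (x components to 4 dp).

1 1.1568 1->0
2 2.6838 0->1
3 4.7930 1->0
4 6.3200 0->1
5 8.4292 1->0
final: 0 1.7614

Mode 1: guard c·x = 2.9436 hit at Δt = 1.1568 (t = 1.1568), x⁻ = (2.9436) → reset → x⁺ = (2.4504), jump to mode 0
Mode 0: guard c·x = -0.5708 hit at Δt = 1.5270 (t = 2.6838), x⁻ = (0.5708) → reset → x⁺ = (0.8165), jump to mode 1
Mode 1: guard c·x = 2.9436 hit at Δt = 2.1092 (t = 4.7930), x⁻ = (2.9436) → reset → x⁺ = (2.4504), jump to mode 0
Mode 0: guard c·x = -0.5708 hit at Δt = 1.5270 (t = 6.3200), x⁻ = (0.5708) → reset → x⁺ = (0.8165), jump to mode 1
Mode 1: guard c·x = 2.9436 hit at Δt = 2.1092 (t = 8.4292), x⁻ = (2.9436) → reset → x⁺ = (2.4504), jump to mode 0
Mode 0: flow for 0.3365 to horizon, guard not reached → x = (1.7614)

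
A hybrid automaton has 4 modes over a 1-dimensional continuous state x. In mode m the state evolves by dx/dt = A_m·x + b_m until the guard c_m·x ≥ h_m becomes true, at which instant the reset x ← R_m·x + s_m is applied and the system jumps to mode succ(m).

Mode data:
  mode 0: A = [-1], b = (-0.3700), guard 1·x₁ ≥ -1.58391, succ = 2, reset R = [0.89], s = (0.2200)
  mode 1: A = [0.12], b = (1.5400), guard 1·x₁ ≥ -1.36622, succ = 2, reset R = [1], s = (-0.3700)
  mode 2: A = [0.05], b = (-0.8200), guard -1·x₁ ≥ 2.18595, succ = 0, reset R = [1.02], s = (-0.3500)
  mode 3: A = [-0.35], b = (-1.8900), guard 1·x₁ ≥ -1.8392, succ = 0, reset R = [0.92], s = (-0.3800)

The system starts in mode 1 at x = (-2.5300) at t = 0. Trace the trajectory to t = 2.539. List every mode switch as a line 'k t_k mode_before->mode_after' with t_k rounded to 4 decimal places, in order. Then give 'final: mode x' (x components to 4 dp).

1 0.8918 1->2
2 1.3817 2->0
3 1.9807 0->2
final: 2 -1.6876

Mode 1: guard c·x = -1.3662 hit at Δt = 0.8918 (t = 0.8918), x⁻ = (-1.3662) → reset → x⁺ = (-1.7362), jump to mode 2
Mode 2: guard c·x = 2.1860 hit at Δt = 0.4899 (t = 1.3817), x⁻ = (-2.1860) → reset → x⁺ = (-2.5797), jump to mode 0
Mode 0: guard c·x = -1.5839 hit at Δt = 0.5990 (t = 1.9807), x⁻ = (-1.5839) → reset → x⁺ = (-1.1897), jump to mode 2
Mode 2: flow for 0.5583 to horizon, guard not reached → x = (-1.6876)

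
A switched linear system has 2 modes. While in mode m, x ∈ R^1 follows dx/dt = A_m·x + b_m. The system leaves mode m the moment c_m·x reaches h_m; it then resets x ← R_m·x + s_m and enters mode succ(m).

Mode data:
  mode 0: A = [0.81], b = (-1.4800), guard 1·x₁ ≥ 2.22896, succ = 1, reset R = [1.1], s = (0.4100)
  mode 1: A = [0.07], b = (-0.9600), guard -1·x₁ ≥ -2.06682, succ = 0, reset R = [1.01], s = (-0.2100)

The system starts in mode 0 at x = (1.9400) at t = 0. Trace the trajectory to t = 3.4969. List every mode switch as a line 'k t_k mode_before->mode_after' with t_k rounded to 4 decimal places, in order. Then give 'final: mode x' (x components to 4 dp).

1 1.5679 0->1
2 2.5779 1->0
final: 0 1.9331

Mode 0: guard c·x = 2.2290 hit at Δt = 1.5679 (t = 1.5679), x⁻ = (2.2290) → reset → x⁺ = (2.8619), jump to mode 1
Mode 1: guard c·x = -2.0668 hit at Δt = 1.0100 (t = 2.5779), x⁻ = (2.0668) → reset → x⁺ = (1.8775), jump to mode 0
Mode 0: flow for 0.9190 to horizon, guard not reached → x = (1.9331)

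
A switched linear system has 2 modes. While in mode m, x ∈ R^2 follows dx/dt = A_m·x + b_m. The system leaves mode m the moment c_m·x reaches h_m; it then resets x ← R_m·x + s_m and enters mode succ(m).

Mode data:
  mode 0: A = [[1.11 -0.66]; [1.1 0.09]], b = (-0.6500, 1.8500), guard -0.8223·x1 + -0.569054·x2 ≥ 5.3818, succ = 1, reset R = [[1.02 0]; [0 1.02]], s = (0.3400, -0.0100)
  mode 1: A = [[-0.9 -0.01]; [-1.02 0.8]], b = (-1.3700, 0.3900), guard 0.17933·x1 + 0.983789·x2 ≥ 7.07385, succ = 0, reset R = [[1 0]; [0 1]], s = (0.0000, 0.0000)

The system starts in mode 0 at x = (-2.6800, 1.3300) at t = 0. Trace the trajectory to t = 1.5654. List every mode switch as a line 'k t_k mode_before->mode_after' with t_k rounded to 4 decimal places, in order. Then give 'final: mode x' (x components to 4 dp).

Mode 0: guard c·x = 5.3818 hit at Δt = 0.6080 (t = 0.6080), x⁻ = (-6.2656, -0.4034) → reset → x⁺ = (-6.0509, -0.4215), jump to mode 1
Mode 1: flow for 0.9574 to horizon, guard not reached → x = (-3.4569, 6.5930)

1 0.6080 0->1
final: 1 -3.4569 6.5930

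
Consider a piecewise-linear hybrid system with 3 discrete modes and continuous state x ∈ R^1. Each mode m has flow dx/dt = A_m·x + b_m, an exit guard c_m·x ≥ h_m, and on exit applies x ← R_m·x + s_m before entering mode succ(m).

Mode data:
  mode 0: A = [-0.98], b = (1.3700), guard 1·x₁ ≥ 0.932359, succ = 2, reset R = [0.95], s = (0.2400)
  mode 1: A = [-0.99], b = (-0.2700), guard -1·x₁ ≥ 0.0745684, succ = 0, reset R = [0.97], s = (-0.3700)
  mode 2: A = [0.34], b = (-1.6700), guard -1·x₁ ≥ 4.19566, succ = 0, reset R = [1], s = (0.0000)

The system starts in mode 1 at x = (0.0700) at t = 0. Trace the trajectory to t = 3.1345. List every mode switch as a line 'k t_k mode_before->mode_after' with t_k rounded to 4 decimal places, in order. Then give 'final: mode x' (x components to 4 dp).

Mode 1: guard c·x = 0.0746 hit at Δt = 0.5534 (t = 0.5534), x⁻ = (-0.0746) → reset → x⁺ = (-0.4423), jump to mode 0
Mode 0: guard c·x = 0.9324 hit at Δt = 1.4024 (t = 1.9558), x⁻ = (0.9324) → reset → x⁺ = (1.1257), jump to mode 2
Mode 2: flow for 1.1787 to horizon, guard not reached → x = (-0.7406)

1 0.5534 1->0
2 1.9558 0->2
final: 2 -0.7406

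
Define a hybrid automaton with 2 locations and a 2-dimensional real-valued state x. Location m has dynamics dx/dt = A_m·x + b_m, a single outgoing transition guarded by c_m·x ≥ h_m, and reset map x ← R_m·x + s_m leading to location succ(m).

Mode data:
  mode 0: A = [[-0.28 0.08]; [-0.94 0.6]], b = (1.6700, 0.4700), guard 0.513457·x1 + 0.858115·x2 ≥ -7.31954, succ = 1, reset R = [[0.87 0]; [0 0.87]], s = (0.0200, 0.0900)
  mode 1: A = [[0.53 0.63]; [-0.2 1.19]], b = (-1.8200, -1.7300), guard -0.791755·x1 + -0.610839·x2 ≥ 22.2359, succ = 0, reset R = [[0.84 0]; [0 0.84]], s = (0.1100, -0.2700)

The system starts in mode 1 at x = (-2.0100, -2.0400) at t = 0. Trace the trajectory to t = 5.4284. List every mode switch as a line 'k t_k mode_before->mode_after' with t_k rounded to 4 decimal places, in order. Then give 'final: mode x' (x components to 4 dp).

Mode 1: guard c·x = 22.2359 hit at Δt = 1.4826 (t = 1.4826), x⁻ = (-17.0582, -14.2918) → reset → x⁺ = (-14.2189, -12.2751), jump to mode 0
Mode 0: guard c·x = -7.3195 hit at Δt = 1.3971 (t = 2.8797), x⁻ = (-8.3860, -3.5120) → reset → x⁺ = (-7.2758, -2.9654), jump to mode 1
Mode 1: guard c·x = 22.2359 hit at Δt = 1.0900 (t = 3.9697), x⁻ = (-20.7401, -9.5195) → reset → x⁺ = (-17.3117, -8.2663), jump to mode 0
Mode 0: guard c·x = -7.3195 hit at Δt = 0.6396 (t = 4.6093), x⁻ = (-13.6946, -0.3356) → reset → x⁺ = (-11.8943, -0.2019), jump to mode 1
Mode 1: flow for 0.8191 to horizon, guard not reached → x = (-20.0656, 1.2524)

1 1.4826 1->0
2 2.8797 0->1
3 3.9697 1->0
4 4.6093 0->1
final: 1 -20.0656 1.2524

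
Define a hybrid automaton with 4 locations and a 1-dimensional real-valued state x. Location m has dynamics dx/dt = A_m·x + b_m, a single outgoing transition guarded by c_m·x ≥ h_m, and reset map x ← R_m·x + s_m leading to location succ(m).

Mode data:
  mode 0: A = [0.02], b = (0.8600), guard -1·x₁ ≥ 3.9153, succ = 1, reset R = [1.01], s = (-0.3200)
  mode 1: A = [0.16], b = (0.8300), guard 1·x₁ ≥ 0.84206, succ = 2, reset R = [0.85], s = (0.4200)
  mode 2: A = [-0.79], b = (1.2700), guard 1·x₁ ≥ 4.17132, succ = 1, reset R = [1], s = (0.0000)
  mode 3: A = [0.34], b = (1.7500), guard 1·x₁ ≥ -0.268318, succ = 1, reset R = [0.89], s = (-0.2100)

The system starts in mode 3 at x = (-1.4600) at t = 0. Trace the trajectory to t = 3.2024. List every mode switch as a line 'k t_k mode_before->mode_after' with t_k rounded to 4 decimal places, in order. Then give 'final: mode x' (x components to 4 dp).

Mode 3: guard c·x = -0.2683 hit at Δt = 0.8237 (t = 0.8237), x⁻ = (-0.2683) → reset → x⁺ = (-0.4488), jump to mode 1
Mode 1: guard c·x = 0.8421 hit at Δt = 1.5057 (t = 2.3294), x⁻ = (0.8421) → reset → x⁺ = (1.1358), jump to mode 2
Mode 2: flow for 0.8730 to horizon, guard not reached → x = (1.3709)

1 0.8237 3->1
2 2.3294 1->2
final: 2 1.3709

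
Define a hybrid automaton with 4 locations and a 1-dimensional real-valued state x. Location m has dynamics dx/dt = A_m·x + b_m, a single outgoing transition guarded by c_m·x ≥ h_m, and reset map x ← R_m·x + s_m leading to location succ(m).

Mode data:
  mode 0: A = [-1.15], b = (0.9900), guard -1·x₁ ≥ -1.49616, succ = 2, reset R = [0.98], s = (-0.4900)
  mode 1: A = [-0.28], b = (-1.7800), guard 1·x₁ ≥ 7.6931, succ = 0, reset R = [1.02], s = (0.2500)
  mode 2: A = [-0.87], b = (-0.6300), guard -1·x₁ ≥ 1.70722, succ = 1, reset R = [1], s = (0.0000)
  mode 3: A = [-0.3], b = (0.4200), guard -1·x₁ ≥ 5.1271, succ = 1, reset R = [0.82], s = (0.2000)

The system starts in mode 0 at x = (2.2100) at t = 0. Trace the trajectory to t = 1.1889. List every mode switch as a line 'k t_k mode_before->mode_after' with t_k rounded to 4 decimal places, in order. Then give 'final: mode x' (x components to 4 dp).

1 0.6549 0->2
final: 2 0.3444

Mode 0: guard c·x = -1.4962 hit at Δt = 0.6549 (t = 0.6549), x⁻ = (1.4962) → reset → x⁺ = (0.9762), jump to mode 2
Mode 2: flow for 0.5340 to horizon, guard not reached → x = (0.3444)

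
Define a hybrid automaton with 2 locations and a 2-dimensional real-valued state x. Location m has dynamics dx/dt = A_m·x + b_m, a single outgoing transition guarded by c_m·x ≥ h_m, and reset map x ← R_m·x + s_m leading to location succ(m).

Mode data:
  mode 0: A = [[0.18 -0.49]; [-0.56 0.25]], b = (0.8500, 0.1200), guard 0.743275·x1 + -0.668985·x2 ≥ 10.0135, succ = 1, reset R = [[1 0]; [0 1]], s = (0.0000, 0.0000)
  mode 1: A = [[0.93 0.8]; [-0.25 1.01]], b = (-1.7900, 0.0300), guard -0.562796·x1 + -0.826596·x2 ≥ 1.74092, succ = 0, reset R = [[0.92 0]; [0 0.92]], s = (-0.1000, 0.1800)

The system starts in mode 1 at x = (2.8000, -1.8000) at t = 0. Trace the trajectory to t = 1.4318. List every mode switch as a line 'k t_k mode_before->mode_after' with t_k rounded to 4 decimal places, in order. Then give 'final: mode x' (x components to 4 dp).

Mode 1: guard c·x = 1.7409 hit at Δt = 0.5232 (t = 0.5232), x⁻ = (1.9996, -3.4676) → reset → x⁺ = (1.7396, -3.0101), jump to mode 0
Mode 0: flow for 0.9086 to horizon, guard not reached → x = (4.8268, -5.4232)

1 0.5232 1->0
final: 0 4.8268 -5.4232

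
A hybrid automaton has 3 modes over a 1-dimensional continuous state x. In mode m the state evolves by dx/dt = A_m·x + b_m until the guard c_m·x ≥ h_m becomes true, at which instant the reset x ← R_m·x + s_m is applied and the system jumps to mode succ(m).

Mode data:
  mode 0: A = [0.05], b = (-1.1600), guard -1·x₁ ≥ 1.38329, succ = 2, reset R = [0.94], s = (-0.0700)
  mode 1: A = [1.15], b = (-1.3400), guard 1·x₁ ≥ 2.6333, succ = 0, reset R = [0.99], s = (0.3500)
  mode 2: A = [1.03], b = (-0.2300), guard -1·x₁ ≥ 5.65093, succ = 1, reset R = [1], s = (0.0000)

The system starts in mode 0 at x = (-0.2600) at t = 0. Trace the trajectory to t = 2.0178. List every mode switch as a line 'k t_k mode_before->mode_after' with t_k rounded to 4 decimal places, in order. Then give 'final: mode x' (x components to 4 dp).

Mode 0: guard c·x = 1.3833 hit at Δt = 0.9354 (t = 0.9354), x⁻ = (-1.3833) → reset → x⁺ = (-1.3703), jump to mode 2
Mode 2: flow for 1.0824 to horizon, guard not reached → x = (-4.6358)

1 0.9354 0->2
final: 2 -4.6358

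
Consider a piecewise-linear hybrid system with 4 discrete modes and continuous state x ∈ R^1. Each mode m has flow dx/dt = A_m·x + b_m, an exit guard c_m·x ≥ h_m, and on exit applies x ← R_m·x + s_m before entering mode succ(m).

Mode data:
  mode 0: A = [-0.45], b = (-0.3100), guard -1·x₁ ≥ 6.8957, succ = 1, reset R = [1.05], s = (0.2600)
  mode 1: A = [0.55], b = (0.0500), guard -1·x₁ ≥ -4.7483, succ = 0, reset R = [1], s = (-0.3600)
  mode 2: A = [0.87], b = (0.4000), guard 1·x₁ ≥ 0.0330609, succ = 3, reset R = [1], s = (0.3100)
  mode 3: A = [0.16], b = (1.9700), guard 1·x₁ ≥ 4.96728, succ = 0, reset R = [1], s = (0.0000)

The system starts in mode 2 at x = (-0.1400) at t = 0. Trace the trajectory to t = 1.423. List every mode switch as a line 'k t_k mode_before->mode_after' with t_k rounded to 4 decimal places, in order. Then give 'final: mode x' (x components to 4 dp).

1 0.4972 2->3
final: 3 2.3637

Mode 2: guard c·x = 0.0331 hit at Δt = 0.4972 (t = 0.4972), x⁻ = (0.0331) → reset → x⁺ = (0.3431), jump to mode 3
Mode 3: flow for 0.9258 to horizon, guard not reached → x = (2.3637)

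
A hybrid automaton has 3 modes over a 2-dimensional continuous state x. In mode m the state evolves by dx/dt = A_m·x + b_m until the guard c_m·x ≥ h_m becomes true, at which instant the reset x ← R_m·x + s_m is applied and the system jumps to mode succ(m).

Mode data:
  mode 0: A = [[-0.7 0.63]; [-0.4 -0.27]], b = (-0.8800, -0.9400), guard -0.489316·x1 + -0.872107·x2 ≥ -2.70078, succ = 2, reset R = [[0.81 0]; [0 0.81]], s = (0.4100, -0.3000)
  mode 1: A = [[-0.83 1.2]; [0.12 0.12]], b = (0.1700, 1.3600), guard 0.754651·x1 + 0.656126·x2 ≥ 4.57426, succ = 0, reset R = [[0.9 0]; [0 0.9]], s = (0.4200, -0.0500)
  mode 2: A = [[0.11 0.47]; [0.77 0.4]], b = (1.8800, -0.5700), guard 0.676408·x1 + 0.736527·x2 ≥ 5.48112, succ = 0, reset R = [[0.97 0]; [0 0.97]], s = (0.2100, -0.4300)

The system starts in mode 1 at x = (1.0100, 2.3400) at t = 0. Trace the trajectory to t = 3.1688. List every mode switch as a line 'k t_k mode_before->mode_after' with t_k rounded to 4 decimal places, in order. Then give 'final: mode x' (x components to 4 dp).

1 0.7566 1->0
2 1.3380 0->2
3 2.0665 2->0
4 2.5632 0->2
final: 2 5.0066 2.5580

Mode 1: guard c·x = 4.5743 hit at Δt = 0.7566 (t = 0.7566), x⁻ = (2.7447, 3.8147) → reset → x⁺ = (2.8903, 3.3833), jump to mode 0
Mode 0: guard c·x = -2.7008 hit at Δt = 0.5814 (t = 1.3380), x⁻ = (2.2620, 1.8277) → reset → x⁺ = (2.2422, 1.1804), jump to mode 2
Mode 2: guard c·x = 5.4811 hit at Δt = 0.7285 (t = 2.0665), x⁻ = (4.5810, 3.2348) → reset → x⁺ = (4.6536, 2.7077), jump to mode 0
Mode 0: guard c·x = -2.7008 hit at Δt = 0.4966 (t = 2.5632), x⁻ = (3.4105, 1.1833) → reset → x⁺ = (3.1725, 0.6585), jump to mode 2
Mode 2: flow for 0.6056 to horizon, guard not reached → x = (5.0066, 2.5580)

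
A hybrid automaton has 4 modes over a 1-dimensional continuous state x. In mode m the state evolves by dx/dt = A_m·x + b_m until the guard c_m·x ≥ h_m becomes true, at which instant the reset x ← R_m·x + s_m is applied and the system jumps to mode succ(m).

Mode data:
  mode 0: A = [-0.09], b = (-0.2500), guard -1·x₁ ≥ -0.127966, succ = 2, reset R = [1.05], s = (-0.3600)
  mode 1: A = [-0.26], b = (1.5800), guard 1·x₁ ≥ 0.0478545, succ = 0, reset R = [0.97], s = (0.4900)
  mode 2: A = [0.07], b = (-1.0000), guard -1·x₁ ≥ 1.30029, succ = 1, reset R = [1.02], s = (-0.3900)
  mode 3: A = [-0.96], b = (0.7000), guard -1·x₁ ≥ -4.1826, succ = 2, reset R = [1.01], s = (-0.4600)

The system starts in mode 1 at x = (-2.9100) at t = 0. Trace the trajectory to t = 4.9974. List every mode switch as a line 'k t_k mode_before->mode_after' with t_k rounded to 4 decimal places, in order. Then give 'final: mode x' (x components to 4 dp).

Mode 1: guard c·x = 0.0479 hit at Δt = 1.5353 (t = 1.5353), x⁻ = (0.0479) → reset → x⁺ = (0.5364), jump to mode 0
Mode 0: guard c·x = -0.1280 hit at Δt = 1.4614 (t = 2.9967), x⁻ = (0.1280) → reset → x⁺ = (-0.2256), jump to mode 2
Mode 2: guard c·x = 1.3003 hit at Δt = 1.0206 (t = 4.0173), x⁻ = (-1.3003) → reset → x⁺ = (-1.7163), jump to mode 1
Mode 1: flow for 0.9801 to horizon, guard not reached → x = (0.0368)

1 1.5353 1->0
2 2.9967 0->2
3 4.0173 2->1
final: 1 0.0368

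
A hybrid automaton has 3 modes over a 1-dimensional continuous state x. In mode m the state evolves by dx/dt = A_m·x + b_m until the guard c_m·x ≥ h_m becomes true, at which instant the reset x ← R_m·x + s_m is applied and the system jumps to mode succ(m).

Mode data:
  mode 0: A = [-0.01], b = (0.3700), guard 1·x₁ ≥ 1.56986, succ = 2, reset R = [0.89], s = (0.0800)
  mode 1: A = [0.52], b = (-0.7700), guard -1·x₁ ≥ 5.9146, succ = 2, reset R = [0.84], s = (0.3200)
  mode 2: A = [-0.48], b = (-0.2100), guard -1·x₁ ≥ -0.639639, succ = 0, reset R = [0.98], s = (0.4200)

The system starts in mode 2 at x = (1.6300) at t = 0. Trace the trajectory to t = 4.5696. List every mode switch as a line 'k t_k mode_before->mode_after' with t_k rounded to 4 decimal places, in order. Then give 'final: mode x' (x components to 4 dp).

1 1.3584 2->0
2 2.8238 0->2
3 4.0222 2->0
final: 0 1.2431

Mode 2: guard c·x = -0.6396 hit at Δt = 1.3584 (t = 1.3584), x⁻ = (0.6396) → reset → x⁺ = (1.0468), jump to mode 0
Mode 0: guard c·x = 1.5699 hit at Δt = 1.4654 (t = 2.8238), x⁻ = (1.5699) → reset → x⁺ = (1.4772), jump to mode 2
Mode 2: guard c·x = -0.6396 hit at Δt = 1.1984 (t = 4.0222), x⁻ = (0.6396) → reset → x⁺ = (1.0468), jump to mode 0
Mode 0: flow for 0.5474 to horizon, guard not reached → x = (1.2431)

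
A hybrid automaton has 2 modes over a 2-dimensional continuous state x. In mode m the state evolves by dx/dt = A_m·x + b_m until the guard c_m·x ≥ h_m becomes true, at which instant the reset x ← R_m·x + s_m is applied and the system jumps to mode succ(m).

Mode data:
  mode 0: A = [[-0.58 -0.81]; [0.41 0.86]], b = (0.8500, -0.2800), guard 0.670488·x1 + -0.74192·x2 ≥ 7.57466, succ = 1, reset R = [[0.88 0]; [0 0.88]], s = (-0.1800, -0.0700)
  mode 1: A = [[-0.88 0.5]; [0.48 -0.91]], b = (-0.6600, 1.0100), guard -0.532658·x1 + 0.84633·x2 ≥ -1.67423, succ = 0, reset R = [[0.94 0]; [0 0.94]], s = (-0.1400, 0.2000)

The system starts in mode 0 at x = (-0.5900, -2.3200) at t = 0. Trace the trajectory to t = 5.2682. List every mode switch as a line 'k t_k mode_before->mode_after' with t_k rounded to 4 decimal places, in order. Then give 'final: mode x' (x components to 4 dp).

Mode 0: guard c·x = 7.5747 hit at Δt = 1.3082 (t = 1.3082), x⁻ = (3.8970, -6.6877) → reset → x⁺ = (3.2494, -5.9552), jump to mode 1
Mode 1: guard c·x = -1.6742 hit at Δt = 0.8338 (t = 2.1420), x⁻ = (0.1917, -1.8576) → reset → x⁺ = (0.0402, -1.5461), jump to mode 0
Mode 0: guard c·x = 7.5747 hit at Δt = 1.8823 (t = 4.0243), x⁻ = (4.5988, -6.0535) → reset → x⁺ = (3.8670, -5.3971), jump to mode 1
Mode 1: guard c·x = -1.6742 hit at Δt = 0.8007 (t = 4.8250), x⁻ = (0.6923, -1.5425) → reset → x⁺ = (0.5108, -1.2499), jump to mode 0
Mode 0: flow for 0.4432 to horizon, guard not reached → x = (1.2108, -1.7957)

1 1.3082 0->1
2 2.1420 1->0
3 4.0243 0->1
4 4.8250 1->0
final: 0 1.2108 -1.7957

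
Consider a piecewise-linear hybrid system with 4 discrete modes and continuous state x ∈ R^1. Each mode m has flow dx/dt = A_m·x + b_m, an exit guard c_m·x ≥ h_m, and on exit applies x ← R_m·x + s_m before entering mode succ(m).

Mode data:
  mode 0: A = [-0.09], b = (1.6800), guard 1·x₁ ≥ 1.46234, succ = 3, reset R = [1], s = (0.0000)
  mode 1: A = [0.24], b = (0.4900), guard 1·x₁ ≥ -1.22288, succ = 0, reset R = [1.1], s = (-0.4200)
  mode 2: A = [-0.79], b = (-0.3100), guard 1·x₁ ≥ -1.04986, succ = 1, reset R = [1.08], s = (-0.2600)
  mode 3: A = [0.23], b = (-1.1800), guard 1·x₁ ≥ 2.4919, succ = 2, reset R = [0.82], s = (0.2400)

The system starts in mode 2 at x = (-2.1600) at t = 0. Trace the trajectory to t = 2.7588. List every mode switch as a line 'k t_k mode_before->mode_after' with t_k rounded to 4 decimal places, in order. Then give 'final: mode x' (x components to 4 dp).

Mode 2: guard c·x = -1.0499 hit at Δt = 1.2519 (t = 1.2519), x⁻ = (-1.0499) → reset → x⁺ = (-1.3938), jump to mode 1
Mode 1: guard c·x = -1.2229 hit at Δt = 0.9759 (t = 2.2278), x⁻ = (-1.2229) → reset → x⁺ = (-1.7652), jump to mode 0
Mode 0: flow for 0.5310 to horizon, guard not reached → x = (-0.8117)

1 1.2519 2->1
2 2.2278 1->0
final: 0 -0.8117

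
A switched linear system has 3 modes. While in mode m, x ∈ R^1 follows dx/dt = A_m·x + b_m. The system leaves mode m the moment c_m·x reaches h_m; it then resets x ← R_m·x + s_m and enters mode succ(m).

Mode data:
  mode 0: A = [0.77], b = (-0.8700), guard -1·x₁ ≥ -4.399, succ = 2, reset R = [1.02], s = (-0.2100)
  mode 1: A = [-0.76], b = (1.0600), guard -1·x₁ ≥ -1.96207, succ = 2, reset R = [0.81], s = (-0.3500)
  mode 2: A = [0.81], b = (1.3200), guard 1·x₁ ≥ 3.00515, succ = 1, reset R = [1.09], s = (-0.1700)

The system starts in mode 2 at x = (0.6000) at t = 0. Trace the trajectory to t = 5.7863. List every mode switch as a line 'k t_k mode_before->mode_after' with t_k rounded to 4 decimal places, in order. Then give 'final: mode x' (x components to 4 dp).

Mode 2: guard c·x = 3.0051 hit at Δt = 0.9034 (t = 0.9034), x⁻ = (3.0051) → reset → x⁺ = (3.1056), jump to mode 1
Mode 1: guard c·x = -1.9621 hit at Δt = 1.4524 (t = 2.3558), x⁻ = (1.9621) → reset → x⁺ = (1.2393), jump to mode 2
Mode 2: guard c·x = 3.0051 hit at Δt = 0.5922 (t = 2.9480), x⁻ = (3.0052) → reset → x⁺ = (3.1056), jump to mode 1
Mode 1: guard c·x = -1.9621 hit at Δt = 1.4524 (t = 4.4003), x⁻ = (1.9621) → reset → x⁺ = (1.2393), jump to mode 2
Mode 2: guard c·x = 3.0051 hit at Δt = 0.5922 (t = 4.9925), x⁻ = (3.0052) → reset → x⁺ = (3.1056), jump to mode 1
Mode 1: flow for 0.7938 to horizon, guard not reached → x = (2.3306)

1 0.9034 2->1
2 2.3558 1->2
3 2.9480 2->1
4 4.4003 1->2
5 4.9925 2->1
final: 1 2.3306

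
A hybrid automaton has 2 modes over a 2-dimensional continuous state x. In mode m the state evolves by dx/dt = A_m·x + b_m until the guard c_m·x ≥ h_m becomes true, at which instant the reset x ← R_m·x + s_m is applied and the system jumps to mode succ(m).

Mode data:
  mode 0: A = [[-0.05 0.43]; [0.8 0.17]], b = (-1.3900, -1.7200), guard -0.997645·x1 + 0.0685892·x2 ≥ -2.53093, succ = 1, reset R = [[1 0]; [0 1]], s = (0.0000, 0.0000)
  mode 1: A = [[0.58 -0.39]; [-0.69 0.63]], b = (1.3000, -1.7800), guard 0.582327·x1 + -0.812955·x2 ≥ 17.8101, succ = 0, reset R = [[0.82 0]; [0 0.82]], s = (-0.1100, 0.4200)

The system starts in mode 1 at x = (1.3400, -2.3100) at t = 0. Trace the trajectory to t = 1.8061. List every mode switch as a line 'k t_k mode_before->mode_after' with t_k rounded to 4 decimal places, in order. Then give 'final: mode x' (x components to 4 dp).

1 1.3035 1->0
final: 0 4.9701 -10.7407

Mode 1: guard c·x = 17.8101 hit at Δt = 1.3035 (t = 1.3035), x⁻ = (10.1624, -14.6284) → reset → x⁺ = (8.2232, -11.5753), jump to mode 0
Mode 0: flow for 0.5026 to horizon, guard not reached → x = (4.9701, -10.7407)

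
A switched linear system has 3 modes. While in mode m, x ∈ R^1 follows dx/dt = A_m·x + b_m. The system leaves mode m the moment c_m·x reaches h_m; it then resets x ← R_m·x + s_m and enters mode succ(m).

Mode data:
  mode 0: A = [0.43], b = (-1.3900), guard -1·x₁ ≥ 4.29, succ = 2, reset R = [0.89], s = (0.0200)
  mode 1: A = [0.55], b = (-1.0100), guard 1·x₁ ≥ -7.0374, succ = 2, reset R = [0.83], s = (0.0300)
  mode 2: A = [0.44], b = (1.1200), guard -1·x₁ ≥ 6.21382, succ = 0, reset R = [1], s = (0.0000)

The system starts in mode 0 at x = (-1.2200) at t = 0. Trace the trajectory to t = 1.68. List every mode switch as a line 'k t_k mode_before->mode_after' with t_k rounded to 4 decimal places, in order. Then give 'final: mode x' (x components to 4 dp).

Mode 0: guard c·x = 4.2900 hit at Δt = 1.2196 (t = 1.2196), x⁻ = (-4.2900) → reset → x⁺ = (-3.7981), jump to mode 2
Mode 2: flow for 0.4604 to horizon, guard not reached → x = (-4.0794)

1 1.2196 0->2
final: 2 -4.0794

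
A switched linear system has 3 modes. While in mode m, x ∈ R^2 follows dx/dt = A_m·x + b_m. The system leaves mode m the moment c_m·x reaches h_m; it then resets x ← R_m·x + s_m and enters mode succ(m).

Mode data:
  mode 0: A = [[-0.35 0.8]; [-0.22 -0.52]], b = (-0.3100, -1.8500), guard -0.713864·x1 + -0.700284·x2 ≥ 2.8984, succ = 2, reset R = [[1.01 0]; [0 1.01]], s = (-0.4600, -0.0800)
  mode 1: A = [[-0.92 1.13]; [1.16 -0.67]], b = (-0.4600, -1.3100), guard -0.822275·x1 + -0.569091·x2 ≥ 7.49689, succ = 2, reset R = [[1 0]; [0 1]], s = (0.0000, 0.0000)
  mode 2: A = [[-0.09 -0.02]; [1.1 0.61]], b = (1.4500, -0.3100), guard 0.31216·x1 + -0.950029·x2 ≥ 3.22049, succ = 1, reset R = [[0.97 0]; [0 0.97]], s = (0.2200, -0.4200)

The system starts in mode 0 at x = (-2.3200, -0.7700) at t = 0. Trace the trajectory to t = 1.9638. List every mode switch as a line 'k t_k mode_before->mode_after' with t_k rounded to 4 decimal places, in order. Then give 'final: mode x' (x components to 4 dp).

1 0.9245 0->2
2 1.4462 2->1
final: 1 -3.6037 -5.1420

Mode 0: guard c·x = 2.8984 hit at Δt = 0.9245 (t = 0.9245), x⁻ = (-2.6520, -1.4355) → reset → x⁺ = (-3.1385, -1.5298), jump to mode 2
Mode 2: guard c·x = 3.2205 hit at Δt = 0.5217 (t = 1.4462), x⁻ = (-2.2269, -4.1216) → reset → x⁺ = (-1.9401, -4.4180), jump to mode 1
Mode 1: flow for 0.5176 to horizon, guard not reached → x = (-3.6037, -5.1420)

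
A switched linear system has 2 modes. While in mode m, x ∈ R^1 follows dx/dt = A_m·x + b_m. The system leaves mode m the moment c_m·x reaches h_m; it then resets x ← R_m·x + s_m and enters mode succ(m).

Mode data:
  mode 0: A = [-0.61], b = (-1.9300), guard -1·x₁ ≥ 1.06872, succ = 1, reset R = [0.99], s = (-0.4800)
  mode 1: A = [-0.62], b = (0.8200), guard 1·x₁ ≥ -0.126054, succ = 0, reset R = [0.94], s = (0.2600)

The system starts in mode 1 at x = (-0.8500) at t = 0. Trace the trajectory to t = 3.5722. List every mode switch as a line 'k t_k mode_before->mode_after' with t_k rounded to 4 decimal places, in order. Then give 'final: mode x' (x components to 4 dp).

1 0.6537 1->0
2 1.4011 0->1
3 2.4985 1->0
4 3.2459 0->1
final: 1 -1.0142

Mode 1: guard c·x = -0.1261 hit at Δt = 0.6537 (t = 0.6537), x⁻ = (-0.1261) → reset → x⁺ = (0.1415), jump to mode 0
Mode 0: guard c·x = 1.0687 hit at Δt = 0.7474 (t = 1.4011), x⁻ = (-1.0687) → reset → x⁺ = (-1.5380), jump to mode 1
Mode 1: guard c·x = -0.1261 hit at Δt = 1.0974 (t = 2.4985), x⁻ = (-0.1261) → reset → x⁺ = (0.1415), jump to mode 0
Mode 0: guard c·x = 1.0687 hit at Δt = 0.7474 (t = 3.2459), x⁻ = (-1.0687) → reset → x⁺ = (-1.5380), jump to mode 1
Mode 1: flow for 0.3263 to horizon, guard not reached → x = (-1.0142)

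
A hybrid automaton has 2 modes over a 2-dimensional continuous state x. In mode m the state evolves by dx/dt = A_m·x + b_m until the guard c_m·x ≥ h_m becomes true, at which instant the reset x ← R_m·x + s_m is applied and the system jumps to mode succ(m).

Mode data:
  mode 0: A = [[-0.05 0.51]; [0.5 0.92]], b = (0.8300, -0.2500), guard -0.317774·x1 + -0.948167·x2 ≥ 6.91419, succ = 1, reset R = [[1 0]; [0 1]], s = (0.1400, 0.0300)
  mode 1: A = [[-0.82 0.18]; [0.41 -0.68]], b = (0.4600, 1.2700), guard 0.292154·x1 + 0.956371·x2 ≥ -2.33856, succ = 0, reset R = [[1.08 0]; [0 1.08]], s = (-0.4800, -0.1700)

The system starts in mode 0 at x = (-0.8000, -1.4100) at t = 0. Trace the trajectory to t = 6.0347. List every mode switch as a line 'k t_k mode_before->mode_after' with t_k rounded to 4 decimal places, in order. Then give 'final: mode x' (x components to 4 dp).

1 1.3139 0->1
2 2.5599 1->0
3 3.3479 0->1
4 4.6186 1->0
5 5.4033 0->1
final: 1 -1.6022 -3.9438

Mode 0: guard c·x = 6.9142 hit at Δt = 1.3139 (t = 1.3139), x⁻ = (-1.9526, -6.6378) → reset → x⁺ = (-1.8126, -6.6078), jump to mode 1
Mode 1: guard c·x = -2.3386 hit at Δt = 1.2460 (t = 2.5599), x⁻ = (-0.8236, -2.1937) → reset → x⁺ = (-1.3695, -2.5391), jump to mode 0
Mode 0: guard c·x = 6.9142 hit at Δt = 0.7880 (t = 3.3479), x⁻ = (-2.3561, -6.5025) → reset → x⁺ = (-2.2161, -6.4725), jump to mode 1
Mode 1: guard c·x = -2.3386 hit at Δt = 1.2707 (t = 4.6186), x⁻ = (-0.9446, -2.1567) → reset → x⁺ = (-1.5002, -2.4992), jump to mode 0
Mode 0: guard c·x = 6.9142 hit at Δt = 0.7847 (t = 5.4033), x⁻ = (-2.4634, -6.4666) → reset → x⁺ = (-2.3234, -6.4366), jump to mode 1
Mode 1: flow for 0.6314 to horizon, guard not reached → x = (-1.6022, -3.9438)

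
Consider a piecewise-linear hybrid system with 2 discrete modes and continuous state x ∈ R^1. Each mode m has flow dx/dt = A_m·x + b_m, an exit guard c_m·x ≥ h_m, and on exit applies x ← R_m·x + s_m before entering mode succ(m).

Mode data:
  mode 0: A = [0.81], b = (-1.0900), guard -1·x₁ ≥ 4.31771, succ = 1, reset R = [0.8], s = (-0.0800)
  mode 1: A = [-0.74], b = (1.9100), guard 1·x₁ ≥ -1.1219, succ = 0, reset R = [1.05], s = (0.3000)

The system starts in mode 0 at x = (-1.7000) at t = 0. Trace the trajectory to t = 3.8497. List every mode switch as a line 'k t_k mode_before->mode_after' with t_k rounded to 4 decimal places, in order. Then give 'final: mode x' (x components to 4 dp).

1 0.7658 0->1
2 1.4437 1->0
3 2.5979 0->1
4 3.2758 1->0
final: 0 -2.1941

Mode 0: guard c·x = 4.3177 hit at Δt = 0.7658 (t = 0.7658), x⁻ = (-4.3177) → reset → x⁺ = (-3.5342), jump to mode 1
Mode 1: guard c·x = -1.1219 hit at Δt = 0.6779 (t = 1.4437), x⁻ = (-1.1219) → reset → x⁺ = (-0.8780), jump to mode 0
Mode 0: guard c·x = 4.3177 hit at Δt = 1.1542 (t = 2.5979), x⁻ = (-4.3177) → reset → x⁺ = (-3.5342), jump to mode 1
Mode 1: guard c·x = -1.1219 hit at Δt = 0.6779 (t = 3.2758), x⁻ = (-1.1219) → reset → x⁺ = (-0.8780), jump to mode 0
Mode 0: flow for 0.5739 to horizon, guard not reached → x = (-2.1941)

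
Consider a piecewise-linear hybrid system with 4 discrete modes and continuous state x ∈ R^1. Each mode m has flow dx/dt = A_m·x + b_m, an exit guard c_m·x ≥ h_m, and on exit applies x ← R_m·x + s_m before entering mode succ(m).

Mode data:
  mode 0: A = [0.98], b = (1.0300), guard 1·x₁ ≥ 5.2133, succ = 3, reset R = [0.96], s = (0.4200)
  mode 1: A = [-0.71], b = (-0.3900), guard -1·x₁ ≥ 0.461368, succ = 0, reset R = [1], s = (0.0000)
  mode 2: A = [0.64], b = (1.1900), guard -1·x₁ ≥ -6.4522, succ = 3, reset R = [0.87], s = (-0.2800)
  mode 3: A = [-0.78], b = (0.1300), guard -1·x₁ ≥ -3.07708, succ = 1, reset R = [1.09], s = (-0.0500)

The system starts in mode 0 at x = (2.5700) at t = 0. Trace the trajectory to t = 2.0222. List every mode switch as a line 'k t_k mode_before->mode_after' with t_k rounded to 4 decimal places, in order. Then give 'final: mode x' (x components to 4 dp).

Mode 0: guard c·x = 5.2133 hit at Δt = 0.5593 (t = 0.5593), x⁻ = (5.2133) → reset → x⁺ = (5.4248), jump to mode 3
Mode 3: guard c·x = -3.0771 hit at Δt = 0.7583 (t = 1.3176), x⁻ = (3.0771) → reset → x⁺ = (3.3040), jump to mode 1
Mode 1: flow for 0.7046 to horizon, guard not reached → x = (1.7872)

1 0.5593 0->3
2 1.3176 3->1
final: 1 1.7872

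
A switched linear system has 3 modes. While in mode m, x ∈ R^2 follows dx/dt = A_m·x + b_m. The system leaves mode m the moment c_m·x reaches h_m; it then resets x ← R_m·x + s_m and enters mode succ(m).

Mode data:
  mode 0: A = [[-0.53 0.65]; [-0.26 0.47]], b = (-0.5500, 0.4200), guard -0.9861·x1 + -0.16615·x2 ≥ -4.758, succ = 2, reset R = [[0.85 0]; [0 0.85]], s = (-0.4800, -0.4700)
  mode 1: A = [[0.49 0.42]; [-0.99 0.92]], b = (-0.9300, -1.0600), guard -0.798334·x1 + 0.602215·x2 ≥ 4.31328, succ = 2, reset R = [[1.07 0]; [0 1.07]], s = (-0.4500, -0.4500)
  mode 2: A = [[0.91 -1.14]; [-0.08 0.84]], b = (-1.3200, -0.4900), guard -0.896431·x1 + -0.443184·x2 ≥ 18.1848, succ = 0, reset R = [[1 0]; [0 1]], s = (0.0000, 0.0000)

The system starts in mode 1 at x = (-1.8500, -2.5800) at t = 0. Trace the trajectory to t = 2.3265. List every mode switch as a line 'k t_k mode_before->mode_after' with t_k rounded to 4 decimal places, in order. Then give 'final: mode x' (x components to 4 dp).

Mode 1: guard c·x = 4.3133 hit at Δt = 1.2240 (t = 1.2240), x⁻ = (-6.9631, -2.0684) → reset → x⁺ = (-7.9005, -2.6631), jump to mode 2
Mode 2: flow for 1.1025 to horizon, guard not reached → x = (-15.6666, -6.0304)

1 1.2240 1->2
final: 2 -15.6666 -6.0304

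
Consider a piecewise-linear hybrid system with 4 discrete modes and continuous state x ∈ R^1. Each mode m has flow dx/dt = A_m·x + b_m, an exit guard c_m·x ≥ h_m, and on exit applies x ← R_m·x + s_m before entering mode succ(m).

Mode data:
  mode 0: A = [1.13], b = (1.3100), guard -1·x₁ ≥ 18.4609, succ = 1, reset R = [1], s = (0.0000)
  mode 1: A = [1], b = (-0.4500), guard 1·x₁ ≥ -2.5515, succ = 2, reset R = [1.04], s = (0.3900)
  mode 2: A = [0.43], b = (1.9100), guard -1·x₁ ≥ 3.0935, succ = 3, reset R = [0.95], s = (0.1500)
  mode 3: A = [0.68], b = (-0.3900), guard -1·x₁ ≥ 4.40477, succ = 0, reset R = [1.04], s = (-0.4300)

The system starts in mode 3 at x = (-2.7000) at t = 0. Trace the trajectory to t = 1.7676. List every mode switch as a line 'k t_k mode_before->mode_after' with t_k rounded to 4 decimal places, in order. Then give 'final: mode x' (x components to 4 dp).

1 0.6165 3->0
final: 0 -15.3027

Mode 3: guard c·x = 4.4048 hit at Δt = 0.6165 (t = 0.6165), x⁻ = (-4.4048) → reset → x⁺ = (-5.0110), jump to mode 0
Mode 0: flow for 1.1511 to horizon, guard not reached → x = (-15.3027)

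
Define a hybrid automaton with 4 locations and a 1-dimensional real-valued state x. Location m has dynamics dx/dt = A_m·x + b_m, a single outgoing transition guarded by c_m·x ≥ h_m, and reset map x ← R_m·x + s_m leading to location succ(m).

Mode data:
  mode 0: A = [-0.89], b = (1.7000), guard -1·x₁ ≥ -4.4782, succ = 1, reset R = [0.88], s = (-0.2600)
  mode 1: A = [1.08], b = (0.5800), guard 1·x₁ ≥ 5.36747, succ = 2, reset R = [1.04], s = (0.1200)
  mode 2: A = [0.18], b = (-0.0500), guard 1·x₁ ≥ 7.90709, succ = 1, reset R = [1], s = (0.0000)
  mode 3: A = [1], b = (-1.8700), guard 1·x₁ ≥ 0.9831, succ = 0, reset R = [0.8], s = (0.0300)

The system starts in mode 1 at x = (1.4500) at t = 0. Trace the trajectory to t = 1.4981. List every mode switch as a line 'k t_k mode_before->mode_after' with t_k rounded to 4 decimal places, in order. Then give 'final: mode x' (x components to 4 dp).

Mode 1: guard c·x = 5.3675 hit at Δt = 1.0084 (t = 1.0084), x⁻ = (5.3675) → reset → x⁺ = (5.7022), jump to mode 2
Mode 2: flow for 0.4897 to horizon, guard not reached → x = (6.2020)

1 1.0084 1->2
final: 2 6.2020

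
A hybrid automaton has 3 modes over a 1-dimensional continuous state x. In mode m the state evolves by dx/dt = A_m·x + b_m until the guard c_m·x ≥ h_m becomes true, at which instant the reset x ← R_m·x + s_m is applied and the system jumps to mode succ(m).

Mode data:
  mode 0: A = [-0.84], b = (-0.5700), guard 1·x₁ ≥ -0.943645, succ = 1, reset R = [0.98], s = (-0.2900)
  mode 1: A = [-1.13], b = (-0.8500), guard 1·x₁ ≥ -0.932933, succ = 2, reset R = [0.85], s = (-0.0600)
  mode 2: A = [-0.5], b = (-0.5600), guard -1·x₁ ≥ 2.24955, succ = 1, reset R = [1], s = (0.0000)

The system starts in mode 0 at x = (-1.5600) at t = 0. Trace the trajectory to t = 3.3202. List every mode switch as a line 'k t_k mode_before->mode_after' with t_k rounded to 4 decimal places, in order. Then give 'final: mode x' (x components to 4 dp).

Mode 0: guard c·x = -0.9436 hit at Δt = 1.4304 (t = 1.4304), x⁻ = (-0.9436) → reset → x⁺ = (-1.2148), jump to mode 1
Mode 1: guard c·x = -0.9329 hit at Δt = 0.8317 (t = 2.2621), x⁻ = (-0.9329) → reset → x⁺ = (-0.8530), jump to mode 2
Mode 2: flow for 1.0581 to horizon, guard not reached → x = (-0.9627)

1 1.4304 0->1
2 2.2621 1->2
final: 2 -0.9627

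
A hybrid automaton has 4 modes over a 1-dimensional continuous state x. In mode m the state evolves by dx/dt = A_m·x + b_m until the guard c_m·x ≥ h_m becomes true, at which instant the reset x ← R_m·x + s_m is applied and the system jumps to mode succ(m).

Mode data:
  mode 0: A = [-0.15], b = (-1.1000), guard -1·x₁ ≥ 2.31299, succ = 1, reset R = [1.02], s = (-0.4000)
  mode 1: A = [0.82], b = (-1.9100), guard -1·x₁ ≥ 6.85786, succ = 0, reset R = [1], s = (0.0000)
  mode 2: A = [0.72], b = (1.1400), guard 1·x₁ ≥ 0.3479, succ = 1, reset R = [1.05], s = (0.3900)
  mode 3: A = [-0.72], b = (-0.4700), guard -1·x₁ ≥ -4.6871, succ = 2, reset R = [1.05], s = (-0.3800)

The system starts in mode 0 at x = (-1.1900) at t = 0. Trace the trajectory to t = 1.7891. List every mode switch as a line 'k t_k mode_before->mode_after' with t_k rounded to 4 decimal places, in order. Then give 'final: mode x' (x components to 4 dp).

1 1.3458 0->1
final: 1 -4.9899

Mode 0: guard c·x = 2.3130 hit at Δt = 1.3458 (t = 1.3458), x⁻ = (-2.3130) → reset → x⁺ = (-2.7592), jump to mode 1
Mode 1: flow for 0.4433 to horizon, guard not reached → x = (-4.9899)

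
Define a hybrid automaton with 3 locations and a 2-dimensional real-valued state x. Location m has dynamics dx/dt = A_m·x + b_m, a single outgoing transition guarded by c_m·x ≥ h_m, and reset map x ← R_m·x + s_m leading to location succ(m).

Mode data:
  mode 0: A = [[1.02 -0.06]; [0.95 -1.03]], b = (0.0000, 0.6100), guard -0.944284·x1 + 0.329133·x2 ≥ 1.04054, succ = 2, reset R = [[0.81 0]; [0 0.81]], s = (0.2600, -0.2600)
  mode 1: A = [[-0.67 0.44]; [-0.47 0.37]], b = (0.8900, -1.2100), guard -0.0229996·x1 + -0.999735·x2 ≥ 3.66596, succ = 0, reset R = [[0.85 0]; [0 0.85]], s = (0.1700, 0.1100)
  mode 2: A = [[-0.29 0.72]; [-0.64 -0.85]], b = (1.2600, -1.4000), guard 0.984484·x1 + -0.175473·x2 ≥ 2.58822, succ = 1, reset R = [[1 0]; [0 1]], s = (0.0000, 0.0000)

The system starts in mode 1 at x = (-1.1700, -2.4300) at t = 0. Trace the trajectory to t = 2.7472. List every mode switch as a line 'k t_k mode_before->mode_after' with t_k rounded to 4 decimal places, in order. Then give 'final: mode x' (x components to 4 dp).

Mode 1: guard c·x = 3.6660 hit at Δt = 0.6629 (t = 0.6629), x⁻ = (-0.9930, -3.6441) → reset → x⁺ = (-0.6740, -2.9875), jump to mode 0
Mode 0: guard c·x = 1.0405 hit at Δt = 0.9597 (t = 1.6226), x⁻ = (-1.5866, -1.3906) → reset → x⁺ = (-1.0252, -1.3864), jump to mode 2
Mode 2: flow for 1.1246 to horizon, guard not reached → x = (-0.4030, -1.2425)

1 0.6629 1->0
2 1.6226 0->2
final: 2 -0.4030 -1.2425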